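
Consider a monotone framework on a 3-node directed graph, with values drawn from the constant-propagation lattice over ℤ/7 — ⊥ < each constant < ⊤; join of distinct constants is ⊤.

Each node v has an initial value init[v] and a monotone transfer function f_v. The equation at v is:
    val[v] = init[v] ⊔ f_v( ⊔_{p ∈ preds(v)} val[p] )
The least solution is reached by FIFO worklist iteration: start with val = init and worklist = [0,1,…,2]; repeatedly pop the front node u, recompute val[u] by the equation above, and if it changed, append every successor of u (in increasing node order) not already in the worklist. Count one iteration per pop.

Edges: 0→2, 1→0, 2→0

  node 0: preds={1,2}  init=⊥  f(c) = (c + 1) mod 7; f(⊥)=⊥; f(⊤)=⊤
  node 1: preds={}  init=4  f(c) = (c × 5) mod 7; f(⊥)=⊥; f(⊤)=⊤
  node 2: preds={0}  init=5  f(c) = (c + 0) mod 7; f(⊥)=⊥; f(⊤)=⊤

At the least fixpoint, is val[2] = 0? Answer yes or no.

no

Worklist (4 pops):
  #1 pop 0: in=⊤ → ⊤ (was ⊥); enqueue []
  #2 pop 1: in=⊥ → 4 (no change)
  #3 pop 2: in=⊤ → ⊤ (was 5); enqueue [0]
  #4 pop 0: in=⊤ → ⊤ (no change)

Fixpoint:
  val[0] = ⊤
  val[1] = 4
  val[2] = ⊤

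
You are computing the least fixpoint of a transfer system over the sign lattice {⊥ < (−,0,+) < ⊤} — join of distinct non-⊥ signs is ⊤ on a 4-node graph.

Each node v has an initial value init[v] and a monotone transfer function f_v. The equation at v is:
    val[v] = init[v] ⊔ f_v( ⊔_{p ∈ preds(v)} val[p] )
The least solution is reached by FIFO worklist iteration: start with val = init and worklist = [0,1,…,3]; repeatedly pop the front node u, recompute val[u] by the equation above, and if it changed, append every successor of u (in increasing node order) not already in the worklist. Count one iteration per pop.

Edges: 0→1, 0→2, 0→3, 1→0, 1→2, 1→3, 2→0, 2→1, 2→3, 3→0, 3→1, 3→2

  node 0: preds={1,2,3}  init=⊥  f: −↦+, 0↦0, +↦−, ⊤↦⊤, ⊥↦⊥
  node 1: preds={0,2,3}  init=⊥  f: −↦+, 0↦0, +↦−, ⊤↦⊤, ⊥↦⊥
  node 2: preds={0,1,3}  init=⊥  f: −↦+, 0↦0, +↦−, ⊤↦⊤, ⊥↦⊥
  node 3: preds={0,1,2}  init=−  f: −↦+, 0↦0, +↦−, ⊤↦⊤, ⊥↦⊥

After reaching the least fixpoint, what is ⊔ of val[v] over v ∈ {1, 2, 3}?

⊤

Iteration log — 8 steps:
  step 1. node 0  ⊔preds=−  new=+  old=⊥  +wl: 
  step 2. node 1  ⊔preds=⊤  new=⊤  old=⊥  +wl: 0
  step 3. node 2  ⊔preds=⊤  new=⊤  old=⊥  +wl: 1
  step 4. node 3  ⊔preds=⊤  new=⊤  old=−  +wl: 2
  step 5. node 0  ⊔preds=⊤  new=⊤  old=+  +wl: 3
  step 6. node 1  ⊔preds=⊤  new=⊤  stable
  step 7. node 2  ⊔preds=⊤  new=⊤  stable
  step 8. node 3  ⊔preds=⊤  new=⊤  stable

Least fixpoint reached:
  node 0: ⊤
  node 1: ⊤
  node 2: ⊤
  node 3: ⊤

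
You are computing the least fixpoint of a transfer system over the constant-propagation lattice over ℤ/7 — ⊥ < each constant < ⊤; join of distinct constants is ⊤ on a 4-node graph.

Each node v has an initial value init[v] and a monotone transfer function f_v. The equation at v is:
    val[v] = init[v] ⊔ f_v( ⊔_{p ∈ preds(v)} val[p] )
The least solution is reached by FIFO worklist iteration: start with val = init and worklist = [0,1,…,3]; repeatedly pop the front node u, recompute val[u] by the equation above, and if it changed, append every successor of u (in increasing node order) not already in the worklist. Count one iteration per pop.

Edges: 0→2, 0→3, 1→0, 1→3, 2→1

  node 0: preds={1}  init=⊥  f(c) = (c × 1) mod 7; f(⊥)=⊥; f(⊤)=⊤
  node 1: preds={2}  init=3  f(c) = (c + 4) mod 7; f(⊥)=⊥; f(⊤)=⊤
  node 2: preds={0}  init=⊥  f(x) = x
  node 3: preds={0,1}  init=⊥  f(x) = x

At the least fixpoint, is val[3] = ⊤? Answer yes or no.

Worklist (9 pops):
  #1 pop 0: in=3 → 3 (was ⊥); enqueue []
  #2 pop 1: in=⊥ → 3 (no change)
  #3 pop 2: in=3 → 3 (was ⊥); enqueue [1]
  #4 pop 3: in=3 → 3 (was ⊥); enqueue []
  #5 pop 1: in=3 → ⊤ (was 3); enqueue [0,3]
  #6 pop 0: in=⊤ → ⊤ (was 3); enqueue [2]
  #7 pop 3: in=⊤ → ⊤ (was 3); enqueue []
  #8 pop 2: in=⊤ → ⊤ (was 3); enqueue [1]
  #9 pop 1: in=⊤ → ⊤ (no change)

Fixpoint:
  val[0] = ⊤
  val[1] = ⊤
  val[2] = ⊤
  val[3] = ⊤

yes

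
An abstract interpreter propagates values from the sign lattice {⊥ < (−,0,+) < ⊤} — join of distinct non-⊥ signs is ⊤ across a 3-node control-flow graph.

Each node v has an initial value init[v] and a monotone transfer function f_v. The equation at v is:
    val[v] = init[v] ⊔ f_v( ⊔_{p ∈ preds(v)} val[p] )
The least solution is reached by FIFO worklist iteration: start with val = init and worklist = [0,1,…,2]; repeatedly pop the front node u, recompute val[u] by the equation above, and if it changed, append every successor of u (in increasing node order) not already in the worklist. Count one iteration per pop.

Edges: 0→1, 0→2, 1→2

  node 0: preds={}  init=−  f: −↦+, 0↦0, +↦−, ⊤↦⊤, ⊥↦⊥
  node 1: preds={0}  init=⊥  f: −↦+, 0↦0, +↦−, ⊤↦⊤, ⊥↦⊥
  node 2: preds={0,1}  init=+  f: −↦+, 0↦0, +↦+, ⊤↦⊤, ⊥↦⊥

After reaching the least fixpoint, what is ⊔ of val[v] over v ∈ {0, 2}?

Worklist (3 pops):
  #1 pop 0: in=⊥ → − (no change)
  #2 pop 1: in=− → + (was ⊥); enqueue []
  #3 pop 2: in=⊤ → ⊤ (was +); enqueue []

Fixpoint:
  val[0] = −
  val[1] = +
  val[2] = ⊤

⊤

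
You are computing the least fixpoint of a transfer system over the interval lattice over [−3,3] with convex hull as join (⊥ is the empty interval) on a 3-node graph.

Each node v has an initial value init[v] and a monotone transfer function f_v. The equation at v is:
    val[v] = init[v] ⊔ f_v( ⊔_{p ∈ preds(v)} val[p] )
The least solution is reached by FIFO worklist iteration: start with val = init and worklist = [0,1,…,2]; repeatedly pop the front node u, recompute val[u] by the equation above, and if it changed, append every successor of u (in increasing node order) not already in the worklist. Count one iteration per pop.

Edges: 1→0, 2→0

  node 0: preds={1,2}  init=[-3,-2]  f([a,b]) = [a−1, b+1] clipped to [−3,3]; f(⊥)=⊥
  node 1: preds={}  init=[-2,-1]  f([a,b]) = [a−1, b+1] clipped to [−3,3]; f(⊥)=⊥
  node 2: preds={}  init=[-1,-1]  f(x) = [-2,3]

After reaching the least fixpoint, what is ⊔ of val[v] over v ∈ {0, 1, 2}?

Iteration log — 4 steps:
  step 1. node 0  ⊔preds=[-2,-1]  new=[-3,0]  old=[-3,-2]  +wl: 
  step 2. node 1  ⊔preds=⊥  new=[-2,-1]  stable
  step 3. node 2  ⊔preds=⊥  new=[-2,3]  old=[-1,-1]  +wl: 0
  step 4. node 0  ⊔preds=[-2,3]  new=[-3,3]  old=[-3,0]  +wl: 

Least fixpoint reached:
  node 0: [-3,3]
  node 1: [-2,-1]
  node 2: [-2,3]

[-3,3]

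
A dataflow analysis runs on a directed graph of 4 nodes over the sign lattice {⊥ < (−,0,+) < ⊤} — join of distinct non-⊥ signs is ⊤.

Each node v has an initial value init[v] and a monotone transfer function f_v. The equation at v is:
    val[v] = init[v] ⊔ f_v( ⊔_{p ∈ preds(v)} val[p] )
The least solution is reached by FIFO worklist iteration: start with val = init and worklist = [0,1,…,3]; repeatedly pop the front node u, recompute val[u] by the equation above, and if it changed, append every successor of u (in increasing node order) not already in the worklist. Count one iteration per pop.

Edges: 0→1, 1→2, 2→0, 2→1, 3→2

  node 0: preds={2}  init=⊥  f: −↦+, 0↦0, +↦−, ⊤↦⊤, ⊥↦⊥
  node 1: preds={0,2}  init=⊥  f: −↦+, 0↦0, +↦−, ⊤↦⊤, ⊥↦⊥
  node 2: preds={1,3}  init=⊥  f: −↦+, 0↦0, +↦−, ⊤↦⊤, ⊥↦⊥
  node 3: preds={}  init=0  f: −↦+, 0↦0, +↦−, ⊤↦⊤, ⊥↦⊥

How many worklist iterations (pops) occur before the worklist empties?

7

Iteration log — 7 steps:
  step 1. node 0  ⊔preds=⊥  new=⊥  stable
  step 2. node 1  ⊔preds=⊥  new=⊥  stable
  step 3. node 2  ⊔preds=0  new=0  old=⊥  +wl: 0,1
  step 4. node 3  ⊔preds=⊥  new=0  stable
  step 5. node 0  ⊔preds=0  new=0  old=⊥  +wl: 
  step 6. node 1  ⊔preds=0  new=0  old=⊥  +wl: 2
  step 7. node 2  ⊔preds=0  new=0  stable

Least fixpoint reached:
  node 0: 0
  node 1: 0
  node 2: 0
  node 3: 0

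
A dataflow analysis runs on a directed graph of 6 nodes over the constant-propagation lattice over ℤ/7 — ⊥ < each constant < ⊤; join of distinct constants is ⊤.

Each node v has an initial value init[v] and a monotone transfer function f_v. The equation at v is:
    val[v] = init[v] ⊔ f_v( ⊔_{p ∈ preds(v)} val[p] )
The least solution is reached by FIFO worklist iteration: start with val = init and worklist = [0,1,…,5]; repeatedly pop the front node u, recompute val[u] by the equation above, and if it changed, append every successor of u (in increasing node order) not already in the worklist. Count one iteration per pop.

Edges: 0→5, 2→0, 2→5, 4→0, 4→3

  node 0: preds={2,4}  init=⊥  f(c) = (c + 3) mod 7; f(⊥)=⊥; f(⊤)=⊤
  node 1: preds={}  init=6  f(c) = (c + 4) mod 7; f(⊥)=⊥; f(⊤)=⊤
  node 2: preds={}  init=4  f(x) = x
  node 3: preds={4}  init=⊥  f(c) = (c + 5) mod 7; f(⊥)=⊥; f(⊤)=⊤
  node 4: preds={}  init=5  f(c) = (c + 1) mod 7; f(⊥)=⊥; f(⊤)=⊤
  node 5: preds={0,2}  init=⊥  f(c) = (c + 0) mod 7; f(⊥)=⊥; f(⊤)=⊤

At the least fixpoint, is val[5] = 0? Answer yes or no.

Iteration log — 6 steps:
  step 1. node 0  ⊔preds=⊤  new=⊤  old=⊥  +wl: 
  step 2. node 1  ⊔preds=⊥  new=6  stable
  step 3. node 2  ⊔preds=⊥  new=4  stable
  step 4. node 3  ⊔preds=5  new=3  old=⊥  +wl: 
  step 5. node 4  ⊔preds=⊥  new=5  stable
  step 6. node 5  ⊔preds=⊤  new=⊤  old=⊥  +wl: 

Least fixpoint reached:
  node 0: ⊤
  node 1: 6
  node 2: 4
  node 3: 3
  node 4: 5
  node 5: ⊤

no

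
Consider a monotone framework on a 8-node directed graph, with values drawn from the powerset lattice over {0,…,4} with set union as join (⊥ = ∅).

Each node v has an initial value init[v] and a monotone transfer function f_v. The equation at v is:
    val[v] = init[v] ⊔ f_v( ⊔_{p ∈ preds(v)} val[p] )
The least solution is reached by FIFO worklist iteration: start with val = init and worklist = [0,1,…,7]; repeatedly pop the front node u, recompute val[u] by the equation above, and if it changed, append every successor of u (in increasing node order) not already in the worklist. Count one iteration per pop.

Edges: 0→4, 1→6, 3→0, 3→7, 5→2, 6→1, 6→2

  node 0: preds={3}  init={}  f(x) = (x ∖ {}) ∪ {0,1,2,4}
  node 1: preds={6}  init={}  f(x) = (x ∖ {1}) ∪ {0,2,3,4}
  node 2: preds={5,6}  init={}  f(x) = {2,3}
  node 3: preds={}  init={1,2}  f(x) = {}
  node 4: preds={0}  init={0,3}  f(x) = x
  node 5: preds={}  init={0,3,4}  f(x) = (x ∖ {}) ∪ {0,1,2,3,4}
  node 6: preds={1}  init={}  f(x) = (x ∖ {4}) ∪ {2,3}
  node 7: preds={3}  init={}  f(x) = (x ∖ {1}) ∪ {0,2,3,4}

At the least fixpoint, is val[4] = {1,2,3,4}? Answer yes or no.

Worklist (10 pops):
  #1 pop 0: in={1,2} → {0,1,2,4} (was {}); enqueue []
  #2 pop 1: in={} → {0,2,3,4} (was {}); enqueue []
  #3 pop 2: in={0,3,4} → {2,3} (was {}); enqueue []
  #4 pop 3: in={} → {1,2} (no change)
  #5 pop 4: in={0,1,2,4} → {0,1,2,3,4} (was {0,3}); enqueue []
  #6 pop 5: in={} → {0,1,2,3,4} (was {0,3,4}); enqueue [2]
  #7 pop 6: in={0,2,3,4} → {0,2,3} (was {}); enqueue [1]
  #8 pop 7: in={1,2} → {0,2,3,4} (was {}); enqueue []
  #9 pop 2: in={0,1,2,3,4} → {2,3} (no change)
  #10 pop 1: in={0,2,3} → {0,2,3,4} (no change)

Fixpoint:
  val[0] = {0,1,2,4}
  val[1] = {0,2,3,4}
  val[2] = {2,3}
  val[3] = {1,2}
  val[4] = {0,1,2,3,4}
  val[5] = {0,1,2,3,4}
  val[6] = {0,2,3}
  val[7] = {0,2,3,4}

no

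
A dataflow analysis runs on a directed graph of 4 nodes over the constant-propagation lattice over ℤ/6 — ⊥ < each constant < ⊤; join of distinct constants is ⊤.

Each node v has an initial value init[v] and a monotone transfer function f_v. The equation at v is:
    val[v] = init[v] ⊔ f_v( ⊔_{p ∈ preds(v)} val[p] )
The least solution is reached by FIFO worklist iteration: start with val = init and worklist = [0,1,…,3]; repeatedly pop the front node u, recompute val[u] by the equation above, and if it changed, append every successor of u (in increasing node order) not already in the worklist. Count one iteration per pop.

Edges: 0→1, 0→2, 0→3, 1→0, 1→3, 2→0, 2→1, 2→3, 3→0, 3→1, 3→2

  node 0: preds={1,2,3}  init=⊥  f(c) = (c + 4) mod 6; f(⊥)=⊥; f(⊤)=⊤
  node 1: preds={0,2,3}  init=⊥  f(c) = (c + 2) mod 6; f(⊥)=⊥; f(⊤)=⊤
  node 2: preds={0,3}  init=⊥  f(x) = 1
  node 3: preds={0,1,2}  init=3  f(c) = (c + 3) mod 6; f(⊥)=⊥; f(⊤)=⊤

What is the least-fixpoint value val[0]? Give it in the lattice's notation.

⊤

Trace (8 dequeues):
  [1] u=0 | in 3 | out 1 | prev ⊥ | push {}
  [2] u=1 | in ⊤ | out ⊤ | prev ⊥ | push {0}
  [3] u=2 | in ⊤ | out 1 | prev ⊥ | push {1}
  [4] u=3 | in ⊤ | out ⊤ | prev 3 | push {2}
  [5] u=0 | in ⊤ | out ⊤ | prev 1 | push {3}
  [6] u=1 | in ⊤ | out ⊤ | ==
  [7] u=2 | in ⊤ | out 1 | ==
  [8] u=3 | in ⊤ | out ⊤ | ==

Converged values:
  [0] ⊤
  [1] ⊤
  [2] 1
  [3] ⊤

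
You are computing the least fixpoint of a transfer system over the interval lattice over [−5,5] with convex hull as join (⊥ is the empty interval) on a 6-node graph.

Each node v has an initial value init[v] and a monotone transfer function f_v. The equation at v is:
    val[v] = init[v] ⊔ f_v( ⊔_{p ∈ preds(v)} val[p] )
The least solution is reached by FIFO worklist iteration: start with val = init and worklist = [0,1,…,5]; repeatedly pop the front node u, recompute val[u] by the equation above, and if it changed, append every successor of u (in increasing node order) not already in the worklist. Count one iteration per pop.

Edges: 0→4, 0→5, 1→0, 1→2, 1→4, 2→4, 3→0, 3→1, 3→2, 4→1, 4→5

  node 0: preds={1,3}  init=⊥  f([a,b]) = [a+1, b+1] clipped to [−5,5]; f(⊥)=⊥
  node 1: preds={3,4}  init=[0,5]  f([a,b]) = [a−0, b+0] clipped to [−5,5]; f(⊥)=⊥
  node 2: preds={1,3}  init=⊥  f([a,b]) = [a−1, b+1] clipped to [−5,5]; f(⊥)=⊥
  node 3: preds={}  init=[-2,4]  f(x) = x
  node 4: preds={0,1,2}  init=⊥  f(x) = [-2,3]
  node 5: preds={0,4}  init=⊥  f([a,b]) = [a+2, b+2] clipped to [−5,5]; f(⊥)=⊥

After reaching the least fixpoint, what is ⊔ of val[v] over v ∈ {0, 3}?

[-2,5]

Iteration log — 8 steps:
  step 1. node 0  ⊔preds=[-2,5]  new=[-1,5]  old=⊥  +wl: 
  step 2. node 1  ⊔preds=[-2,4]  new=[-2,5]  old=[0,5]  +wl: 0
  step 3. node 2  ⊔preds=[-2,5]  new=[-3,5]  old=⊥  +wl: 
  step 4. node 3  ⊔preds=⊥  new=[-2,4]  stable
  step 5. node 4  ⊔preds=[-3,5]  new=[-2,3]  old=⊥  +wl: 1
  step 6. node 5  ⊔preds=[-2,5]  new=[0,5]  old=⊥  +wl: 
  step 7. node 0  ⊔preds=[-2,5]  new=[-1,5]  stable
  step 8. node 1  ⊔preds=[-2,4]  new=[-2,5]  stable

Least fixpoint reached:
  node 0: [-1,5]
  node 1: [-2,5]
  node 2: [-3,5]
  node 3: [-2,4]
  node 4: [-2,3]
  node 5: [0,5]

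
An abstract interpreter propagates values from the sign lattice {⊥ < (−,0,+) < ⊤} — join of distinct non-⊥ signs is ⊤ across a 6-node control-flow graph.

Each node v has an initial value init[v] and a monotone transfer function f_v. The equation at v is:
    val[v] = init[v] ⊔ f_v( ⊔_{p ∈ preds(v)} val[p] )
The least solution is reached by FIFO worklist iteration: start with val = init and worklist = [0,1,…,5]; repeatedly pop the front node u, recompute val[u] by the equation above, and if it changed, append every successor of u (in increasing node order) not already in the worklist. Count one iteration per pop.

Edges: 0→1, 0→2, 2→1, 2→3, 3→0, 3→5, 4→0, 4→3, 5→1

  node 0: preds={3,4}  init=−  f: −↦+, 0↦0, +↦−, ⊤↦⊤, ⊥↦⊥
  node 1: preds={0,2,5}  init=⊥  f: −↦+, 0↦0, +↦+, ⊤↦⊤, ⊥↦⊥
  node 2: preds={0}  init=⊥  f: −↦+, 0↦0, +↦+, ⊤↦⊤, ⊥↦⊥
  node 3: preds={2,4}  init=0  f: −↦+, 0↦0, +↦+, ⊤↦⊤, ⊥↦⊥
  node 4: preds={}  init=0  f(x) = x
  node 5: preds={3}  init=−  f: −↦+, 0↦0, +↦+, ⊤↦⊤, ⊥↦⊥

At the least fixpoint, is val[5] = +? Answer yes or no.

no

Trace (8 dequeues):
  [1] u=0 | in 0 | out ⊤ | prev − | push {}
  [2] u=1 | in ⊤ | out ⊤ | prev ⊥ | push {}
  [3] u=2 | in ⊤ | out ⊤ | prev ⊥ | push {1}
  [4] u=3 | in ⊤ | out ⊤ | prev 0 | push {0}
  [5] u=4 | in ⊥ | out 0 | ==
  [6] u=5 | in ⊤ | out ⊤ | prev − | push {}
  [7] u=1 | in ⊤ | out ⊤ | ==
  [8] u=0 | in ⊤ | out ⊤ | ==

Converged values:
  [0] ⊤
  [1] ⊤
  [2] ⊤
  [3] ⊤
  [4] 0
  [5] ⊤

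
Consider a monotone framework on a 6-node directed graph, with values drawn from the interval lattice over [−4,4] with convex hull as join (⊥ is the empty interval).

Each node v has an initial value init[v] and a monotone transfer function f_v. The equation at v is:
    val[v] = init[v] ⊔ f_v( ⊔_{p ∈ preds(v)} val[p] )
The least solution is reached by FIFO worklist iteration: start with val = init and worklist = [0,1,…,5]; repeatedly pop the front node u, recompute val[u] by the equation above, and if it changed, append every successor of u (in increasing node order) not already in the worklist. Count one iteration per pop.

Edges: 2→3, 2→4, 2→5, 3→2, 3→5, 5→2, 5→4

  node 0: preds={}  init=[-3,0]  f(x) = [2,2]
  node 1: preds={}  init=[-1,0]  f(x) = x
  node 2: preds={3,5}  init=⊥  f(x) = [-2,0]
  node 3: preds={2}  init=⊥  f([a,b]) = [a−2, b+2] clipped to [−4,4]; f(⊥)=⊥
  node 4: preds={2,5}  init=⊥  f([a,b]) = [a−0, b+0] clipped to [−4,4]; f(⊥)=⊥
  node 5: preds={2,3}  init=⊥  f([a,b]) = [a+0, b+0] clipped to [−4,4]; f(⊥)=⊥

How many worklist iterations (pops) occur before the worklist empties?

8

Trace (8 dequeues):
  [1] u=0 | in ⊥ | out [-3,2] | prev [-3,0] | push {}
  [2] u=1 | in ⊥ | out [-1,0] | ==
  [3] u=2 | in ⊥ | out [-2,0] | prev ⊥ | push {}
  [4] u=3 | in [-2,0] | out [-4,2] | prev ⊥ | push {2}
  [5] u=4 | in [-2,0] | out [-2,0] | prev ⊥ | push {}
  [6] u=5 | in [-4,2] | out [-4,2] | prev ⊥ | push {4}
  [7] u=2 | in [-4,2] | out [-2,0] | ==
  [8] u=4 | in [-4,2] | out [-4,2] | prev [-2,0] | push {}

Converged values:
  [0] [-3,2]
  [1] [-1,0]
  [2] [-2,0]
  [3] [-4,2]
  [4] [-4,2]
  [5] [-4,2]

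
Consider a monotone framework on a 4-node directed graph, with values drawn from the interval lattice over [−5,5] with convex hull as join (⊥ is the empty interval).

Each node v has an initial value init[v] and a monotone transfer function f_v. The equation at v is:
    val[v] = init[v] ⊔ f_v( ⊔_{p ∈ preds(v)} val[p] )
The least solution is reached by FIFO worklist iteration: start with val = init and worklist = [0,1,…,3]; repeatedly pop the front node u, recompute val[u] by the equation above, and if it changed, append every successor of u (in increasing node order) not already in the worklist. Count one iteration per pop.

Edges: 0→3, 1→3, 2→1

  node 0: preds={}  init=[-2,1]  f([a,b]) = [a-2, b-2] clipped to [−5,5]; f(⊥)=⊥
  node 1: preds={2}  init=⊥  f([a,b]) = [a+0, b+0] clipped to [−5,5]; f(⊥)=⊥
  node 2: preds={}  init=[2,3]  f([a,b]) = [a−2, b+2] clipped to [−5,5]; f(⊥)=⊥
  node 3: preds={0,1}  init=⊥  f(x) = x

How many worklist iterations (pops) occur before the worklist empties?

Worklist (4 pops):
  #1 pop 0: in=⊥ → [-2,1] (no change)
  #2 pop 1: in=[2,3] → [2,3] (was ⊥); enqueue []
  #3 pop 2: in=⊥ → [2,3] (no change)
  #4 pop 3: in=[-2,3] → [-2,3] (was ⊥); enqueue []

Fixpoint:
  val[0] = [-2,1]
  val[1] = [2,3]
  val[2] = [2,3]
  val[3] = [-2,3]

4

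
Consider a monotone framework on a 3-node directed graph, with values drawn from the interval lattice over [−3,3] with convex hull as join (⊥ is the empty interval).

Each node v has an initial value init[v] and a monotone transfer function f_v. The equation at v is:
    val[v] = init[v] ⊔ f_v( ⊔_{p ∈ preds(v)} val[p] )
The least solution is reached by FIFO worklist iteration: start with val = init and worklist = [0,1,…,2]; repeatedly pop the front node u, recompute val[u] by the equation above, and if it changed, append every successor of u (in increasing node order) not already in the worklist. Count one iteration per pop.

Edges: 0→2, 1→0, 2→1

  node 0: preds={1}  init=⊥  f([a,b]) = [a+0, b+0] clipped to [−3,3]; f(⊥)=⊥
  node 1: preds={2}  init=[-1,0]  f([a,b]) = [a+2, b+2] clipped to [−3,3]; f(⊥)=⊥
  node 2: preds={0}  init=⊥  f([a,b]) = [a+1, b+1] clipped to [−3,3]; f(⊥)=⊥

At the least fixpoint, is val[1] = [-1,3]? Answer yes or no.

yes

Worklist (7 pops):
  #1 pop 0: in=[-1,0] → [-1,0] (was ⊥); enqueue []
  #2 pop 1: in=⊥ → [-1,0] (no change)
  #3 pop 2: in=[-1,0] → [0,1] (was ⊥); enqueue [1]
  #4 pop 1: in=[0,1] → [-1,3] (was [-1,0]); enqueue [0]
  #5 pop 0: in=[-1,3] → [-1,3] (was [-1,0]); enqueue [2]
  #6 pop 2: in=[-1,3] → [0,3] (was [0,1]); enqueue [1]
  #7 pop 1: in=[0,3] → [-1,3] (no change)

Fixpoint:
  val[0] = [-1,3]
  val[1] = [-1,3]
  val[2] = [0,3]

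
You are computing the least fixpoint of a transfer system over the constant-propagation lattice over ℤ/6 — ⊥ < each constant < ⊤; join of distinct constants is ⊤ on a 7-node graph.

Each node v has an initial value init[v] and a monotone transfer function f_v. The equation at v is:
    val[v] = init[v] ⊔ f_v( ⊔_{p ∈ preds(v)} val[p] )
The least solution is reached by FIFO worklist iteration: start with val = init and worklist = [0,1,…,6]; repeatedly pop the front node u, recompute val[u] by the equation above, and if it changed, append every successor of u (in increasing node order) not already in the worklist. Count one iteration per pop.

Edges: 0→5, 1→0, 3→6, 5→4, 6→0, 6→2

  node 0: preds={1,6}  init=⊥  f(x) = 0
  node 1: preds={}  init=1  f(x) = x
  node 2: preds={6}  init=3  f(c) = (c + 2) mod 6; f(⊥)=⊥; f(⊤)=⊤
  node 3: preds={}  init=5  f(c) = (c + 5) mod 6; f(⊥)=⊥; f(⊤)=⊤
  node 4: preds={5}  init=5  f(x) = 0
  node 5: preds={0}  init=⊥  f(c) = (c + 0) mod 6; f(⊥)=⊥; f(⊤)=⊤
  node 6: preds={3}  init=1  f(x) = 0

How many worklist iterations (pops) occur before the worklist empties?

Iteration log — 10 steps:
  step 1. node 0  ⊔preds=1  new=0  old=⊥  +wl: 
  step 2. node 1  ⊔preds=⊥  new=1  stable
  step 3. node 2  ⊔preds=1  new=3  stable
  step 4. node 3  ⊔preds=⊥  new=5  stable
  step 5. node 4  ⊔preds=⊥  new=⊤  old=5  +wl: 
  step 6. node 5  ⊔preds=0  new=0  old=⊥  +wl: 4
  step 7. node 6  ⊔preds=5  new=⊤  old=1  +wl: 0,2
  step 8. node 4  ⊔preds=0  new=⊤  stable
  step 9. node 0  ⊔preds=⊤  new=0  stable
  step 10. node 2  ⊔preds=⊤  new=⊤  old=3  +wl: 

Least fixpoint reached:
  node 0: 0
  node 1: 1
  node 2: ⊤
  node 3: 5
  node 4: ⊤
  node 5: 0
  node 6: ⊤

10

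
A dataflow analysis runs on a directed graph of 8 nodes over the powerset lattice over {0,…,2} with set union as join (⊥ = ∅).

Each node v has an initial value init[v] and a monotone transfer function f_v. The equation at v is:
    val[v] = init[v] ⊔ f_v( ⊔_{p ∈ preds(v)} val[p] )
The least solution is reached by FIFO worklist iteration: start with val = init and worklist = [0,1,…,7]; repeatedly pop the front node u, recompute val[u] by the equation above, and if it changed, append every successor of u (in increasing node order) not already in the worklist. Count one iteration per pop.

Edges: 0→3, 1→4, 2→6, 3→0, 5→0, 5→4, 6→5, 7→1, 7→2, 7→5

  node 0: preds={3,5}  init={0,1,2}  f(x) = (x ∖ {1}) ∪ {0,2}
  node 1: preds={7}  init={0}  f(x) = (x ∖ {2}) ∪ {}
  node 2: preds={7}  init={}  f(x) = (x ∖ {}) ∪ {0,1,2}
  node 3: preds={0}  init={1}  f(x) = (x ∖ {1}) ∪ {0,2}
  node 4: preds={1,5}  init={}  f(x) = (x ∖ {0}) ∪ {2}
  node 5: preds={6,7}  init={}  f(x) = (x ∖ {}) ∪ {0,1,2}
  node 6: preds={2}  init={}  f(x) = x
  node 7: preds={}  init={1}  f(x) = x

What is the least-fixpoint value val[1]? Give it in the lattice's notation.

Worklist (11 pops):
  #1 pop 0: in={1} → {0,1,2} (no change)
  #2 pop 1: in={1} → {0,1} (was {0}); enqueue []
  #3 pop 2: in={1} → {0,1,2} (was {}); enqueue []
  #4 pop 3: in={0,1,2} → {0,1,2} (was {1}); enqueue [0]
  #5 pop 4: in={0,1} → {1,2} (was {}); enqueue []
  #6 pop 5: in={1} → {0,1,2} (was {}); enqueue [4]
  #7 pop 6: in={0,1,2} → {0,1,2} (was {}); enqueue [5]
  #8 pop 7: in={} → {1} (no change)
  #9 pop 0: in={0,1,2} → {0,1,2} (no change)
  #10 pop 4: in={0,1,2} → {1,2} (no change)
  #11 pop 5: in={0,1,2} → {0,1,2} (no change)

Fixpoint:
  val[0] = {0,1,2}
  val[1] = {0,1}
  val[2] = {0,1,2}
  val[3] = {0,1,2}
  val[4] = {1,2}
  val[5] = {0,1,2}
  val[6] = {0,1,2}
  val[7] = {1}

{0,1}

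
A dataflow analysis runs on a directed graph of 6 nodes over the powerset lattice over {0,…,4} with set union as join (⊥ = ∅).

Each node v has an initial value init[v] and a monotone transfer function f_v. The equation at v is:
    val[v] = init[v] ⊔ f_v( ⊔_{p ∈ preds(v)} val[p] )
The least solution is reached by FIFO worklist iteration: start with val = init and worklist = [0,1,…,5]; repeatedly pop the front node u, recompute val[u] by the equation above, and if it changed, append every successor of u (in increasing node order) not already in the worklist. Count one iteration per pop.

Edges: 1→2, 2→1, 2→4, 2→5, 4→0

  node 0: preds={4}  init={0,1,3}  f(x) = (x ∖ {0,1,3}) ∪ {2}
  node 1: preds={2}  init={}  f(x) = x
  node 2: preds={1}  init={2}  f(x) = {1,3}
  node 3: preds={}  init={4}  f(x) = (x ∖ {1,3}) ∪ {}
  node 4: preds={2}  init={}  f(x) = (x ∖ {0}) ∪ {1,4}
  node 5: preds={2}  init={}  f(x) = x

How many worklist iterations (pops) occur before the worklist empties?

Worklist (9 pops):
  #1 pop 0: in={} → {0,1,2,3} (was {0,1,3}); enqueue []
  #2 pop 1: in={2} → {2} (was {}); enqueue []
  #3 pop 2: in={2} → {1,2,3} (was {2}); enqueue [1]
  #4 pop 3: in={} → {4} (no change)
  #5 pop 4: in={1,2,3} → {1,2,3,4} (was {}); enqueue [0]
  #6 pop 5: in={1,2,3} → {1,2,3} (was {}); enqueue []
  #7 pop 1: in={1,2,3} → {1,2,3} (was {2}); enqueue [2]
  #8 pop 0: in={1,2,3,4} → {0,1,2,3,4} (was {0,1,2,3}); enqueue []
  #9 pop 2: in={1,2,3} → {1,2,3} (no change)

Fixpoint:
  val[0] = {0,1,2,3,4}
  val[1] = {1,2,3}
  val[2] = {1,2,3}
  val[3] = {4}
  val[4] = {1,2,3,4}
  val[5] = {1,2,3}

9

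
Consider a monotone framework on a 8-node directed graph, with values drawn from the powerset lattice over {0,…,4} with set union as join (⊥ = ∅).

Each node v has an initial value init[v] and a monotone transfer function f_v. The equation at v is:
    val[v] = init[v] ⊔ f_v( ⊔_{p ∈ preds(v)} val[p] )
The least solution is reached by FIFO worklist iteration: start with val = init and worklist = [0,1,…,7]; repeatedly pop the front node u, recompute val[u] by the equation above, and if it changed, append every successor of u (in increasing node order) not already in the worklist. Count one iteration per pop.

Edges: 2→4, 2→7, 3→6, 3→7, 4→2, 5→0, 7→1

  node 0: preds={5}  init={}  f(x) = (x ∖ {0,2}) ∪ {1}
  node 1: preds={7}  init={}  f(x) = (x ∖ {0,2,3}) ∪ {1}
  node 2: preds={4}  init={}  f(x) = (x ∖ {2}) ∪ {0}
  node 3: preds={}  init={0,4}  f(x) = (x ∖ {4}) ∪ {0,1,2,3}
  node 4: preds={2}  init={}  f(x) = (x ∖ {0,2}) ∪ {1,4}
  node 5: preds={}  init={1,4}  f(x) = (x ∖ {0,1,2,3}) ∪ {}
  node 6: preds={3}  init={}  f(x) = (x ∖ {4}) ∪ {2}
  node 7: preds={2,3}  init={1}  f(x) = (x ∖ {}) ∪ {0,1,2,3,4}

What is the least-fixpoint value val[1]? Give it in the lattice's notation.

Worklist (12 pops):
  #1 pop 0: in={1,4} → {1,4} (was {}); enqueue []
  #2 pop 1: in={1} → {1} (was {}); enqueue []
  #3 pop 2: in={} → {0} (was {}); enqueue []
  #4 pop 3: in={} → {0,1,2,3,4} (was {0,4}); enqueue []
  #5 pop 4: in={0} → {1,4} (was {}); enqueue [2]
  #6 pop 5: in={} → {1,4} (no change)
  #7 pop 6: in={0,1,2,3,4} → {0,1,2,3} (was {}); enqueue []
  #8 pop 7: in={0,1,2,3,4} → {0,1,2,3,4} (was {1}); enqueue [1]
  #9 pop 2: in={1,4} → {0,1,4} (was {0}); enqueue [4,7]
  #10 pop 1: in={0,1,2,3,4} → {1,4} (was {1}); enqueue []
  #11 pop 4: in={0,1,4} → {1,4} (no change)
  #12 pop 7: in={0,1,2,3,4} → {0,1,2,3,4} (no change)

Fixpoint:
  val[0] = {1,4}
  val[1] = {1,4}
  val[2] = {0,1,4}
  val[3] = {0,1,2,3,4}
  val[4] = {1,4}
  val[5] = {1,4}
  val[6] = {0,1,2,3}
  val[7] = {0,1,2,3,4}

{1,4}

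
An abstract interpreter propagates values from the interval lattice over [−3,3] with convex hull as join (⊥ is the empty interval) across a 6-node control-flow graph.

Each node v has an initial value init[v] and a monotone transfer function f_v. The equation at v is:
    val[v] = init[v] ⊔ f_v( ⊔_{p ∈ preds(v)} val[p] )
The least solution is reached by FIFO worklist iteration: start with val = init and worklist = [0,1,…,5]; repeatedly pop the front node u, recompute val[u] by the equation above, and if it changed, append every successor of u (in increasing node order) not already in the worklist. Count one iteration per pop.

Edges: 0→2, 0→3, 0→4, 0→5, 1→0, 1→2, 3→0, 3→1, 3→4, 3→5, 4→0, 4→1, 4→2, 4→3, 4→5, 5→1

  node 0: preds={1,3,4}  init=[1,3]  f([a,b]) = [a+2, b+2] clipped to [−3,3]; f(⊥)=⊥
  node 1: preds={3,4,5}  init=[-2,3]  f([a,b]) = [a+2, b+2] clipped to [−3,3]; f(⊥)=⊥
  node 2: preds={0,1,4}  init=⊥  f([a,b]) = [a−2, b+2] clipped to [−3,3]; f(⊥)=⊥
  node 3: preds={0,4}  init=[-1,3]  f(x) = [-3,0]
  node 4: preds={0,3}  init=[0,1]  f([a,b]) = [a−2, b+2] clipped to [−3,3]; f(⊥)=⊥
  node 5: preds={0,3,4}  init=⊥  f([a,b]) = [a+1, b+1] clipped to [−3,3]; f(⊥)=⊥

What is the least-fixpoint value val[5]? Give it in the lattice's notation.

[-2,3]

Iteration log — 12 steps:
  step 1. node 0  ⊔preds=[-2,3]  new=[0,3]  old=[1,3]  +wl: 
  step 2. node 1  ⊔preds=[-1,3]  new=[-2,3]  stable
  step 3. node 2  ⊔preds=[-2,3]  new=[-3,3]  old=⊥  +wl: 
  step 4. node 3  ⊔preds=[0,3]  new=[-3,3]  old=[-1,3]  +wl: 0,1
  step 5. node 4  ⊔preds=[-3,3]  new=[-3,3]  old=[0,1]  +wl: 2,3
  step 6. node 5  ⊔preds=[-3,3]  new=[-2,3]  old=⊥  +wl: 
  step 7. node 0  ⊔preds=[-3,3]  new=[-1,3]  old=[0,3]  +wl: 4,5
  step 8. node 1  ⊔preds=[-3,3]  new=[-2,3]  stable
  step 9. node 2  ⊔preds=[-3,3]  new=[-3,3]  stable
  step 10. node 3  ⊔preds=[-3,3]  new=[-3,3]  stable
  step 11. node 4  ⊔preds=[-3,3]  new=[-3,3]  stable
  step 12. node 5  ⊔preds=[-3,3]  new=[-2,3]  stable

Least fixpoint reached:
  node 0: [-1,3]
  node 1: [-2,3]
  node 2: [-3,3]
  node 3: [-3,3]
  node 4: [-3,3]
  node 5: [-2,3]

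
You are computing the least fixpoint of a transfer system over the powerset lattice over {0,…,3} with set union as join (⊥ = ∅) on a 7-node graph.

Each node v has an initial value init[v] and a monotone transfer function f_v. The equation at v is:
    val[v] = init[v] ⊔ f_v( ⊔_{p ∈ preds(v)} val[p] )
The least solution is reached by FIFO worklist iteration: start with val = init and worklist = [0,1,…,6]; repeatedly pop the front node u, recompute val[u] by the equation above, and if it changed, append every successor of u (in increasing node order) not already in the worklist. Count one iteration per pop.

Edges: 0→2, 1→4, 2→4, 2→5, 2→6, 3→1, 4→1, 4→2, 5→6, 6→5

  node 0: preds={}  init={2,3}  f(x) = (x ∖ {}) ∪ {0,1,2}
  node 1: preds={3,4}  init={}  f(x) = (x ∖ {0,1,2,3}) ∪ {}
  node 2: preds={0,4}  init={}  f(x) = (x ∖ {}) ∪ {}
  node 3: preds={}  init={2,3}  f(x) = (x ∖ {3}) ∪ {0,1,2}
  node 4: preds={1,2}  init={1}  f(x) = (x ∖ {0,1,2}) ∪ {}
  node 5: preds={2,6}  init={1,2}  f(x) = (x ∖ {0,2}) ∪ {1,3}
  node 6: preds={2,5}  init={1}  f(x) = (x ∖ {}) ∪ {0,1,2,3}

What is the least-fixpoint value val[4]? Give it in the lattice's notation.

Worklist (10 pops):
  #1 pop 0: in={} → {0,1,2,3} (was {2,3}); enqueue []
  #2 pop 1: in={1,2,3} → {} (no change)
  #3 pop 2: in={0,1,2,3} → {0,1,2,3} (was {}); enqueue []
  #4 pop 3: in={} → {0,1,2,3} (was {2,3}); enqueue [1]
  #5 pop 4: in={0,1,2,3} → {1,3} (was {1}); enqueue [2]
  #6 pop 5: in={0,1,2,3} → {1,2,3} (was {1,2}); enqueue []
  #7 pop 6: in={0,1,2,3} → {0,1,2,3} (was {1}); enqueue [5]
  #8 pop 1: in={0,1,2,3} → {} (no change)
  #9 pop 2: in={0,1,2,3} → {0,1,2,3} (no change)
  #10 pop 5: in={0,1,2,3} → {1,2,3} (no change)

Fixpoint:
  val[0] = {0,1,2,3}
  val[1] = {}
  val[2] = {0,1,2,3}
  val[3] = {0,1,2,3}
  val[4] = {1,3}
  val[5] = {1,2,3}
  val[6] = {0,1,2,3}

{1,3}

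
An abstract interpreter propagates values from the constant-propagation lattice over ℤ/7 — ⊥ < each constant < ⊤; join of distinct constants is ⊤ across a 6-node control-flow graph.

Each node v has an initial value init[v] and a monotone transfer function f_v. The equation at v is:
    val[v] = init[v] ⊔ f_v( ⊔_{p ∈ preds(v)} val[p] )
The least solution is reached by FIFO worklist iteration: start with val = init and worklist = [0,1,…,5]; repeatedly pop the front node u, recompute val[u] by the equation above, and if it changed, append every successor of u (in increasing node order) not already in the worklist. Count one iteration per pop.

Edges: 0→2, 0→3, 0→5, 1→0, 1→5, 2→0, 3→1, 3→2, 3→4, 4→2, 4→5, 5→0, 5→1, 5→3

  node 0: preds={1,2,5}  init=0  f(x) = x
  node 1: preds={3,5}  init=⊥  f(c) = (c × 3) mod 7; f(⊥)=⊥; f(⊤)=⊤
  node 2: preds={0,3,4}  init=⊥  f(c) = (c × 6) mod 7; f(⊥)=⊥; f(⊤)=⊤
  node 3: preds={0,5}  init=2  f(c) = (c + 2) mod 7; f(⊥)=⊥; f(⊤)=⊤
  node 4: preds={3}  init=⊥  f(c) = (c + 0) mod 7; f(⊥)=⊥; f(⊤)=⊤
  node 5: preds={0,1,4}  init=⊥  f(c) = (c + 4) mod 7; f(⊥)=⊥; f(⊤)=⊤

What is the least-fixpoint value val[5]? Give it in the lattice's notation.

⊤

Iteration log — 17 steps:
  step 1. node 0  ⊔preds=⊥  new=0  stable
  step 2. node 1  ⊔preds=2  new=6  old=⊥  +wl: 0
  step 3. node 2  ⊔preds=⊤  new=⊤  old=⊥  +wl: 
  step 4. node 3  ⊔preds=0  new=2  stable
  step 5. node 4  ⊔preds=2  new=2  old=⊥  +wl: 2
  step 6. node 5  ⊔preds=⊤  new=⊤  old=⊥  +wl: 1,3
  step 7. node 0  ⊔preds=⊤  new=⊤  old=0  +wl: 5
  step 8. node 2  ⊔preds=⊤  new=⊤  stable
  step 9. node 1  ⊔preds=⊤  new=⊤  old=6  +wl: 0
  step 10. node 3  ⊔preds=⊤  new=⊤  old=2  +wl: 1,2,4
  step 11. node 5  ⊔preds=⊤  new=⊤  stable
  step 12. node 0  ⊔preds=⊤  new=⊤  stable
  step 13. node 1  ⊔preds=⊤  new=⊤  stable
  step 14. node 2  ⊔preds=⊤  new=⊤  stable
  step 15. node 4  ⊔preds=⊤  new=⊤  old=2  +wl: 2,5
  step 16. node 2  ⊔preds=⊤  new=⊤  stable
  step 17. node 5  ⊔preds=⊤  new=⊤  stable

Least fixpoint reached:
  node 0: ⊤
  node 1: ⊤
  node 2: ⊤
  node 3: ⊤
  node 4: ⊤
  node 5: ⊤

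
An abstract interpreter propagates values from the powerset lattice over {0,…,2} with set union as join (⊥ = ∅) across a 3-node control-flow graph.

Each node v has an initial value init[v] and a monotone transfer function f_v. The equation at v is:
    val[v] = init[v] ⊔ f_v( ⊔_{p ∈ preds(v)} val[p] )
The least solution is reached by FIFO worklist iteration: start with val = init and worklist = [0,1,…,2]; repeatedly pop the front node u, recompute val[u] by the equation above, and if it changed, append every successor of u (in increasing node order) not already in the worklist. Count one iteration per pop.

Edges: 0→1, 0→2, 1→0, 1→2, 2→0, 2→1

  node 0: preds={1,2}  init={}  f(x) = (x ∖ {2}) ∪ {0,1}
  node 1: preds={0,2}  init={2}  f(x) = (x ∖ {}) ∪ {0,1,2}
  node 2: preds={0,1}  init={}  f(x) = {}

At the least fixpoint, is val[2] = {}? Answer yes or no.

Worklist (4 pops):
  #1 pop 0: in={2} → {0,1} (was {}); enqueue []
  #2 pop 1: in={0,1} → {0,1,2} (was {2}); enqueue [0]
  #3 pop 2: in={0,1,2} → {} (no change)
  #4 pop 0: in={0,1,2} → {0,1} (no change)

Fixpoint:
  val[0] = {0,1}
  val[1] = {0,1,2}
  val[2] = {}

yes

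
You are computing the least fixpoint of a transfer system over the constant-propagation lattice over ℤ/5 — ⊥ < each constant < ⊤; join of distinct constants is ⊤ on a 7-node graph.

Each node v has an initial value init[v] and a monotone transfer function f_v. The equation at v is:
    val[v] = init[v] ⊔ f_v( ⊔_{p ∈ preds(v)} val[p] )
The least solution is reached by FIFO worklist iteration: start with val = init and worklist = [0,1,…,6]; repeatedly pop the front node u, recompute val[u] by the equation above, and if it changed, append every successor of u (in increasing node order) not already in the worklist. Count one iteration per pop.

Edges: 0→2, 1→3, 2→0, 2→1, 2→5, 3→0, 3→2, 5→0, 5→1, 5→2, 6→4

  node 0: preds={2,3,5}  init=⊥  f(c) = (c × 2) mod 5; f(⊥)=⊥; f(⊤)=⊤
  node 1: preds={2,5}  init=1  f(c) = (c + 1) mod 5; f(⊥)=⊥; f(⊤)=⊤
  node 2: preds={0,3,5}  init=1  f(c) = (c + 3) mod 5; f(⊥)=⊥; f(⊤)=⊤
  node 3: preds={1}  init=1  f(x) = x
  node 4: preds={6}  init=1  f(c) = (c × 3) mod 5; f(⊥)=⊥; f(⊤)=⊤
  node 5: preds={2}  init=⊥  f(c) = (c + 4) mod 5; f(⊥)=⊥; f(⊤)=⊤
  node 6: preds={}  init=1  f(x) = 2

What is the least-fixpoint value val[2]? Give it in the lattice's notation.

⊤

Worklist (11 pops):
  #1 pop 0: in=1 → 2 (was ⊥); enqueue []
  #2 pop 1: in=1 → ⊤ (was 1); enqueue []
  #3 pop 2: in=⊤ → ⊤ (was 1); enqueue [0,1]
  #4 pop 3: in=⊤ → ⊤ (was 1); enqueue [2]
  #5 pop 4: in=1 → ⊤ (was 1); enqueue []
  #6 pop 5: in=⊤ → ⊤ (was ⊥); enqueue []
  #7 pop 6: in=⊥ → ⊤ (was 1); enqueue [4]
  #8 pop 0: in=⊤ → ⊤ (was 2); enqueue []
  #9 pop 1: in=⊤ → ⊤ (no change)
  #10 pop 2: in=⊤ → ⊤ (no change)
  #11 pop 4: in=⊤ → ⊤ (no change)

Fixpoint:
  val[0] = ⊤
  val[1] = ⊤
  val[2] = ⊤
  val[3] = ⊤
  val[4] = ⊤
  val[5] = ⊤
  val[6] = ⊤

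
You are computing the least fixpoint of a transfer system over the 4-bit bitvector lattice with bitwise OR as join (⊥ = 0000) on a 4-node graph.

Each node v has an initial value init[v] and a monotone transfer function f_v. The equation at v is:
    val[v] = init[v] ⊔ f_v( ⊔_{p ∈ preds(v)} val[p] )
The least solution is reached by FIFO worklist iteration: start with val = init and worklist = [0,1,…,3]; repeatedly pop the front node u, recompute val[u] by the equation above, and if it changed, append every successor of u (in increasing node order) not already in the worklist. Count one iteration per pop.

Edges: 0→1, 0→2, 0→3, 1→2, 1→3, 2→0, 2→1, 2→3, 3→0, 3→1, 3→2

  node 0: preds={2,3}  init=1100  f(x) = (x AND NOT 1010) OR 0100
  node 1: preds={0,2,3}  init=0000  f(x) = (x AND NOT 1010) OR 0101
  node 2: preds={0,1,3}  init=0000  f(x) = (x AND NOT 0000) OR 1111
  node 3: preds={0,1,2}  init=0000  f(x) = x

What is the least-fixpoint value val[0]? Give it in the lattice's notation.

1101

Worklist (8 pops):
  #1 pop 0: in=0000 → 1100 (no change)
  #2 pop 1: in=1100 → 0101 (was 0000); enqueue []
  #3 pop 2: in=1101 → 1111 (was 0000); enqueue [0,1]
  #4 pop 3: in=1111 → 1111 (was 0000); enqueue [2]
  #5 pop 0: in=1111 → 1101 (was 1100); enqueue [3]
  #6 pop 1: in=1111 → 0101 (no change)
  #7 pop 2: in=1111 → 1111 (no change)
  #8 pop 3: in=1111 → 1111 (no change)

Fixpoint:
  val[0] = 1101
  val[1] = 0101
  val[2] = 1111
  val[3] = 1111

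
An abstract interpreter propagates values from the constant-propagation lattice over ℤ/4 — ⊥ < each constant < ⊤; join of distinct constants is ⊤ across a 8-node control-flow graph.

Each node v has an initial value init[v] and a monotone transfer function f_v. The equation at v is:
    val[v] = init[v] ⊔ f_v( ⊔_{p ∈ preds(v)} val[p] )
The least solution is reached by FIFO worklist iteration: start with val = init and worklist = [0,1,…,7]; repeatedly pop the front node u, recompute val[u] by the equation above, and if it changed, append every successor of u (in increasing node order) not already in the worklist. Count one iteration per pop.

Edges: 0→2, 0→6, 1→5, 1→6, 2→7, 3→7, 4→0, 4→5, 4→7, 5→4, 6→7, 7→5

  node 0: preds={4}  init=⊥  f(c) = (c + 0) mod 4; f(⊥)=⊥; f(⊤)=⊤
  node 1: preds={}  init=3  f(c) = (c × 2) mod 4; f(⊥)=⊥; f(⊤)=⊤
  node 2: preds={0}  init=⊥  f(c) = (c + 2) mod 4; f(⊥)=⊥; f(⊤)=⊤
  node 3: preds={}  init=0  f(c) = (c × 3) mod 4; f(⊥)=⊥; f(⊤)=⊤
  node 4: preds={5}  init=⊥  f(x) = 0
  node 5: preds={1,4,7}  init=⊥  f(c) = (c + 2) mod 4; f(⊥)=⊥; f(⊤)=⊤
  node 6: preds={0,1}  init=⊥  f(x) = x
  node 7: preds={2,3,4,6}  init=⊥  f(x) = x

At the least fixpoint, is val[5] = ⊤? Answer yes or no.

yes

Worklist (14 pops):
  #1 pop 0: in=⊥ → ⊥ (no change)
  #2 pop 1: in=⊥ → 3 (no change)
  #3 pop 2: in=⊥ → ⊥ (no change)
  #4 pop 3: in=⊥ → 0 (no change)
  #5 pop 4: in=⊥ → 0 (was ⊥); enqueue [0]
  #6 pop 5: in=⊤ → ⊤ (was ⊥); enqueue [4]
  #7 pop 6: in=3 → 3 (was ⊥); enqueue []
  #8 pop 7: in=⊤ → ⊤ (was ⊥); enqueue [5]
  #9 pop 0: in=0 → 0 (was ⊥); enqueue [2,6]
  #10 pop 4: in=⊤ → 0 (no change)
  #11 pop 5: in=⊤ → ⊤ (no change)
  #12 pop 2: in=0 → 2 (was ⊥); enqueue [7]
  #13 pop 6: in=⊤ → ⊤ (was 3); enqueue []
  #14 pop 7: in=⊤ → ⊤ (no change)

Fixpoint:
  val[0] = 0
  val[1] = 3
  val[2] = 2
  val[3] = 0
  val[4] = 0
  val[5] = ⊤
  val[6] = ⊤
  val[7] = ⊤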